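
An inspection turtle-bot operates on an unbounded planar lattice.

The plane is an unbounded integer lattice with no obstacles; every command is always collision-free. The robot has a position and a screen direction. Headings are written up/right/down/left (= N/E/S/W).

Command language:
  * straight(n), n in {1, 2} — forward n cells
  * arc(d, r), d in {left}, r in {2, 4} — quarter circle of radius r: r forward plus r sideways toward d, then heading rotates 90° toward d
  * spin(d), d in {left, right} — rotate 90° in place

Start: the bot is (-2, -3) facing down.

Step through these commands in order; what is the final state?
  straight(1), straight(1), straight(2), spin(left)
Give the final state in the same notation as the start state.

initial: (-2, -3) facing down
1. straight(1) → (-2, -4) facing down
2. straight(1) → (-2, -5) facing down
3. straight(2) → (-2, -7) facing down
4. spin(left) → (-2, -7) facing right

(-2, -7) facing right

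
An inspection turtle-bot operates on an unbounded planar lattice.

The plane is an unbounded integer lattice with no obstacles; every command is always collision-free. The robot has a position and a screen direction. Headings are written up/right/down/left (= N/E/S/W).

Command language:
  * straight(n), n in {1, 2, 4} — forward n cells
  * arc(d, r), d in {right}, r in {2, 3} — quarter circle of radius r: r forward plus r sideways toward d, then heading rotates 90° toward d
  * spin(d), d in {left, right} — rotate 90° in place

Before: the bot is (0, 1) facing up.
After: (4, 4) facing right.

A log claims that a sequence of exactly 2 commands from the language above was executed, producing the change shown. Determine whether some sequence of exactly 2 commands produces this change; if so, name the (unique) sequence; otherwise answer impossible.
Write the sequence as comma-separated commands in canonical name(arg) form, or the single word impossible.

key: position moved to (4,4) AND the heading swung to E — translation plus rotation needed
begin: (0, 1) facing up
step 1 (arc(right, 3)): (3, 4) facing right
step 2 (straight(1)): (4, 4) facing right
all 49 alternatives checked — unique.

arc(right, 3), straight(1)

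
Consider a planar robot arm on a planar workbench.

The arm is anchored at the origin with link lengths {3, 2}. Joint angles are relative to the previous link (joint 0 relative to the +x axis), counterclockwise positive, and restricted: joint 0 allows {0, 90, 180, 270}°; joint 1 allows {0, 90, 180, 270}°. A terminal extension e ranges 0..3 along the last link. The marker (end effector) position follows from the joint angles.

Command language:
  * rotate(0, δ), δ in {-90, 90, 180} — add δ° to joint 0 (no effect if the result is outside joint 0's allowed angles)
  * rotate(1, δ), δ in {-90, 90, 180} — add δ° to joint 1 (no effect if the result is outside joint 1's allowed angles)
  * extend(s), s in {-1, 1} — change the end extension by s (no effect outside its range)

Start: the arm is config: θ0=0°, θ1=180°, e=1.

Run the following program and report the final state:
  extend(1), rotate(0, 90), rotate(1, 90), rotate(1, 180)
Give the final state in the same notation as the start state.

initial: config: θ0=0°, θ1=180°, e=1
step 1 (extend(1)): config: θ0=0°, θ1=180°, e=2
step 2 (rotate(0, 90)): config: θ0=90°, θ1=180°, e=2
step 3 (rotate(1, 90)): config: θ0=90°, θ1=270°, e=2
step 4 (rotate(1, 180)): config: θ0=90°, θ1=90°, e=2

config: θ0=90°, θ1=90°, e=2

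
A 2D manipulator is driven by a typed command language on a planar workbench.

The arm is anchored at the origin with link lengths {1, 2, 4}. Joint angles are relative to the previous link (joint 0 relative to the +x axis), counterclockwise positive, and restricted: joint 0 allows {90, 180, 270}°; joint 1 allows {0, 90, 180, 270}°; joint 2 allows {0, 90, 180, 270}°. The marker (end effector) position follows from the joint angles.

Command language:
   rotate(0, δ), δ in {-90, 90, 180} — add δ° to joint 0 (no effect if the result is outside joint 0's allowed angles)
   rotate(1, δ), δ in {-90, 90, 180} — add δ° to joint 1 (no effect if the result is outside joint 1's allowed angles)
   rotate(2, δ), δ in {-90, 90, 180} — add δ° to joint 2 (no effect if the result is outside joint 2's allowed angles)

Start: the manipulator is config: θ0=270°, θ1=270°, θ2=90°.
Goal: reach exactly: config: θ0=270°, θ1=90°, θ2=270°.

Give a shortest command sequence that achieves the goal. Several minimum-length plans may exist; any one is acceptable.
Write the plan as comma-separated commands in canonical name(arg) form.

rotate(2, 180), rotate(1, 180)

t0: config: θ0=270°, θ1=270°, θ2=90°
t=1 rotate(2, 180) ⇒ config: θ0=270°, θ1=270°, θ2=270°
t=2 rotate(1, 180) ⇒ config: θ0=270°, θ1=90°, θ2=270°
nothing shorter than 2 reaches the goal.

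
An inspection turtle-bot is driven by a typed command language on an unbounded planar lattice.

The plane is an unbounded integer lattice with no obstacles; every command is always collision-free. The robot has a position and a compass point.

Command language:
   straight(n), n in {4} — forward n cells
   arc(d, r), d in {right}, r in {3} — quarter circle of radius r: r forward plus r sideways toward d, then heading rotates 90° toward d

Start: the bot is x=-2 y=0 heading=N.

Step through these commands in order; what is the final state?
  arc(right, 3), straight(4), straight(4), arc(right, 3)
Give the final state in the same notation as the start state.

initial: x=-2 y=0 heading=N
1. arc(right, 3) → x=1 y=3 heading=E
2. straight(4) → x=5 y=3 heading=E
3. straight(4) → x=9 y=3 heading=E
4. arc(right, 3) → x=12 y=0 heading=S

x=12 y=0 heading=S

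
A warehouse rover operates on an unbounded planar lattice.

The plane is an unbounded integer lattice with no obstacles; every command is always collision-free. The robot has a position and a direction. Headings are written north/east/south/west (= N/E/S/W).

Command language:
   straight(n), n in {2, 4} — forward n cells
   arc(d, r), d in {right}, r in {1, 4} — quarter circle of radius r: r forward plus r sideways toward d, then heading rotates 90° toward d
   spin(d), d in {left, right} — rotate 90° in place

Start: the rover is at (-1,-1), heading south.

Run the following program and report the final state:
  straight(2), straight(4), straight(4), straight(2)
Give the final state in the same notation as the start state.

at (-1,-13), heading south

begin: at (-1,-1), heading south
step 1 (straight(2)): at (-1,-3), heading south
step 2 (straight(4)): at (-1,-7), heading south
step 3 (straight(4)): at (-1,-11), heading south
step 4 (straight(2)): at (-1,-13), heading south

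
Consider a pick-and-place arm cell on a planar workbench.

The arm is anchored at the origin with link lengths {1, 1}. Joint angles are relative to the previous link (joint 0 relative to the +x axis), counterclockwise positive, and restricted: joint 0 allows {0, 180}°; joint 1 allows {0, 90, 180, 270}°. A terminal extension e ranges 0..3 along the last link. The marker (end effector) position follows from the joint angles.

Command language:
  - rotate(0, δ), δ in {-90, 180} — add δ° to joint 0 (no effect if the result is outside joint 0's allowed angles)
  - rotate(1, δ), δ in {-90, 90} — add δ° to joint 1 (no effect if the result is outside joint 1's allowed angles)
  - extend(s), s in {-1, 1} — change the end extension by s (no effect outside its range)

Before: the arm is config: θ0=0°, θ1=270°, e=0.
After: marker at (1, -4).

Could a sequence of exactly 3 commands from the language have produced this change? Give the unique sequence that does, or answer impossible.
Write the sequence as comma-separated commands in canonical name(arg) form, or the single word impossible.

extend(1), extend(1), extend(1)

begin: config: θ0=0°, θ1=270°, e=0
t=1 extend(1) ⇒ config: θ0=0°, θ1=270°, e=1
t=2 extend(1) ⇒ config: θ0=0°, θ1=270°, e=2
t=3 extend(1) ⇒ config: θ0=0°, θ1=270°, e=3
no other 3-command option fits: unique.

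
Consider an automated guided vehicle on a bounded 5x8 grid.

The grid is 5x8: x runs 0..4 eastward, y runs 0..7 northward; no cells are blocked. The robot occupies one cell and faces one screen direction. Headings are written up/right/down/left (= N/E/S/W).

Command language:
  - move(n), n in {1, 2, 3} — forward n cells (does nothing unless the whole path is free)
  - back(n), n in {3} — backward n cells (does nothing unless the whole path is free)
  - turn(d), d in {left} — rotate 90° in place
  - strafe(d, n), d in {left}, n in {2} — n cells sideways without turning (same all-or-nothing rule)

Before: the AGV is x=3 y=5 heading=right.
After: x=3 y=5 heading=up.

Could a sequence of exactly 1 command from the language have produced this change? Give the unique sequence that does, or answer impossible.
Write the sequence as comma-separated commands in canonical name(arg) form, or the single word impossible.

turn(left)

key: (3,5) unchanged — the single command moves nothing
t0: x=3 y=5 heading=right
t=1 turn(left) ⇒ x=3 y=5 heading=up
no other 1-command option fits: unique.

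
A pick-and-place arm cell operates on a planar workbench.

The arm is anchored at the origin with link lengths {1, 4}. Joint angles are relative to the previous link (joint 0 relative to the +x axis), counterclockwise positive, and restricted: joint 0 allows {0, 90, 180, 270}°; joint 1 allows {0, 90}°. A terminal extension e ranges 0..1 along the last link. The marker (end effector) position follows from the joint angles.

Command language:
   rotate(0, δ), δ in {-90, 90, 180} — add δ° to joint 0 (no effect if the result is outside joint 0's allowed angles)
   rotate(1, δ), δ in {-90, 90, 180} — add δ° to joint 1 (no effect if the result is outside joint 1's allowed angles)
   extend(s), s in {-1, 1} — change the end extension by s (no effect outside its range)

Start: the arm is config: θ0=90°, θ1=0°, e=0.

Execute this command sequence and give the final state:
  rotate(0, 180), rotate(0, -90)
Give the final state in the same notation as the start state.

from: config: θ0=90°, θ1=0°, e=0
1. rotate(0, 180) → config: θ0=270°, θ1=0°, e=0
2. rotate(0, -90) → config: θ0=180°, θ1=0°, e=0

config: θ0=180°, θ1=0°, e=0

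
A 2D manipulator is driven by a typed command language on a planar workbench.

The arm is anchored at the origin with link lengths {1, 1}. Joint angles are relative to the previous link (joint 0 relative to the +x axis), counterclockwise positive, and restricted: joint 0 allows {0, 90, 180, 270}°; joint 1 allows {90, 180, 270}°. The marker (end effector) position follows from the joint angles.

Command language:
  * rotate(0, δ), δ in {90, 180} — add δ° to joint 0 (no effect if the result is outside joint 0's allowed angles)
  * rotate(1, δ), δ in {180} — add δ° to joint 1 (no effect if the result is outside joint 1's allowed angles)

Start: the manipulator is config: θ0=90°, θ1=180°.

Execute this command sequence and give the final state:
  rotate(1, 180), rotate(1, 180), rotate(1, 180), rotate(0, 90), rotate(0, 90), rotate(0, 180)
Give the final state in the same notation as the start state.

config: θ0=90°, θ1=180°

start: config: θ0=90°, θ1=180°
[1] after rotate(1, 180): config: θ0=90°, θ1=180°
[2] after rotate(1, 180): config: θ0=90°, θ1=180°
[3] after rotate(1, 180): config: θ0=90°, θ1=180°
[4] after rotate(0, 90): config: θ0=180°, θ1=180°
[5] after rotate(0, 90): config: θ0=270°, θ1=180°
[6] after rotate(0, 180): config: θ0=90°, θ1=180°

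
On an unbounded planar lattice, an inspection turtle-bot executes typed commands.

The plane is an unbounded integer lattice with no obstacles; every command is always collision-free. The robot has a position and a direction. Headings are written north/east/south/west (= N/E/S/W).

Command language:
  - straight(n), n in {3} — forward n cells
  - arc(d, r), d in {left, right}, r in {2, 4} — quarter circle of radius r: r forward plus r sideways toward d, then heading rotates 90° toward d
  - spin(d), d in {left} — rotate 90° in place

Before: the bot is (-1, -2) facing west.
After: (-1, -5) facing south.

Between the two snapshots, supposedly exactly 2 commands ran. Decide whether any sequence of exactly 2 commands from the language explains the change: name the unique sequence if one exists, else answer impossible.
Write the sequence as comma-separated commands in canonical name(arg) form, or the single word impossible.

spin(left), straight(3)

key: cell and facing (now S) both changed — the 2 commands mix motion and turning
from: (-1, -2) facing west
[1] after spin(left): (-1, -2) facing south
[2] after straight(3): (-1, -5) facing south
all 36 alternatives checked — unique.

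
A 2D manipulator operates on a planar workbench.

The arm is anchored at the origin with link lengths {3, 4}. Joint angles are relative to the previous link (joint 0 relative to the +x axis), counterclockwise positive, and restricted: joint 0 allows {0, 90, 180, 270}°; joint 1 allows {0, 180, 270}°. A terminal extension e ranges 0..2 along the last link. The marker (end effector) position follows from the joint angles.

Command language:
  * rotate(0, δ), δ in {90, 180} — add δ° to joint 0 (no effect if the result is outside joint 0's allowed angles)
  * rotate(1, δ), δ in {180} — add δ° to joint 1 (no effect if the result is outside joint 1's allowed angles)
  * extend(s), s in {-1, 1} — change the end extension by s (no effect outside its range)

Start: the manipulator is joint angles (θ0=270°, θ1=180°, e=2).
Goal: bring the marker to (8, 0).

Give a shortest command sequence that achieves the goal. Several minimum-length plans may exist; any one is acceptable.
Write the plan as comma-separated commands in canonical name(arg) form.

begin: joint angles (θ0=270°, θ1=180°, e=2)
step 1 (rotate(0, 90)): joint angles (θ0=0°, θ1=180°, e=2)
step 2 (extend(-1)): joint angles (θ0=0°, θ1=180°, e=1)
step 3 (rotate(1, 180)): joint angles (θ0=0°, θ1=0°, e=1)
nothing shorter than 3 reaches the goal.

rotate(0, 90), extend(-1), rotate(1, 180)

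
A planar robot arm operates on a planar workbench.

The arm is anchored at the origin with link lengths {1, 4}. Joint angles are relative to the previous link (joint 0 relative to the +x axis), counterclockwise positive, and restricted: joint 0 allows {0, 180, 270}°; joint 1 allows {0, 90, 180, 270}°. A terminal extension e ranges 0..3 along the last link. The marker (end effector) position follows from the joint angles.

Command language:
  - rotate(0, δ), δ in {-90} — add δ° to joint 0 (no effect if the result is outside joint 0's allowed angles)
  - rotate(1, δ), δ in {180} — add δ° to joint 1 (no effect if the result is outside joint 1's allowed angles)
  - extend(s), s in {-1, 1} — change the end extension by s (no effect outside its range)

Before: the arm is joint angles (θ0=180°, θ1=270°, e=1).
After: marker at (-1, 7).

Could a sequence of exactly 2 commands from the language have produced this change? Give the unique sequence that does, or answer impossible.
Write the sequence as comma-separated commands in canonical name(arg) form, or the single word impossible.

t0: joint angles (θ0=180°, θ1=270°, e=1)
step 1 (extend(1)): joint angles (θ0=180°, θ1=270°, e=2)
step 2 (extend(1)): joint angles (θ0=180°, θ1=270°, e=3)
all 16 alternatives checked — unique.

extend(1), extend(1)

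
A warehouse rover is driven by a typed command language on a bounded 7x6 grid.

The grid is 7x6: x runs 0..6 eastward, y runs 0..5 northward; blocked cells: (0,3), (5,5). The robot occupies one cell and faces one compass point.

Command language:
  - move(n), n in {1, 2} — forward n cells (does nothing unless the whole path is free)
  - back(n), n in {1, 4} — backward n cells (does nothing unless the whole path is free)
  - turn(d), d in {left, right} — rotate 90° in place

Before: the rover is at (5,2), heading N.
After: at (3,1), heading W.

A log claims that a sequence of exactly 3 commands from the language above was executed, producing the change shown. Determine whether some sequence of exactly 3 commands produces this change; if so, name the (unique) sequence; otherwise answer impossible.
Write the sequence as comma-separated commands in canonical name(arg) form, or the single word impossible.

back(1), turn(left), move(2)

key: order matters: swapping back(1) and move(2) lands elsewhere
begin: at (5,2), heading N
1. back(1) → at (5,1), heading N
2. turn(left) → at (5,1), heading W
3. move(2) → at (3,1), heading W
uniquely the one of 216 3-step routes that fits.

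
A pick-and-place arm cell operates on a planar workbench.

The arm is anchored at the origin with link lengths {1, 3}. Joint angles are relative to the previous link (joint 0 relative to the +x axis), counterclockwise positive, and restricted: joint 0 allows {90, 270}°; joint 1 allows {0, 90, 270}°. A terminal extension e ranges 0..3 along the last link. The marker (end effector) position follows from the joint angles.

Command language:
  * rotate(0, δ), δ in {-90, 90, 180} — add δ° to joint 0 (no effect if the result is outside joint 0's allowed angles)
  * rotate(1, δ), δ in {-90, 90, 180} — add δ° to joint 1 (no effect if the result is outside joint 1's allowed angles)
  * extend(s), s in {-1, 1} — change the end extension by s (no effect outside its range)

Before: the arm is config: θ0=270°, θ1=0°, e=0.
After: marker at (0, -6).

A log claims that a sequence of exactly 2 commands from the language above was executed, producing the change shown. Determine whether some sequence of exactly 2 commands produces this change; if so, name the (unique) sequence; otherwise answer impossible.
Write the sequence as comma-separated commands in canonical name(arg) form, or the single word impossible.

begin: config: θ0=270°, θ1=0°, e=0
t=1 extend(1) ⇒ config: θ0=270°, θ1=0°, e=1
t=2 extend(1) ⇒ config: θ0=270°, θ1=0°, e=2
all 64 alternatives checked — unique.

extend(1), extend(1)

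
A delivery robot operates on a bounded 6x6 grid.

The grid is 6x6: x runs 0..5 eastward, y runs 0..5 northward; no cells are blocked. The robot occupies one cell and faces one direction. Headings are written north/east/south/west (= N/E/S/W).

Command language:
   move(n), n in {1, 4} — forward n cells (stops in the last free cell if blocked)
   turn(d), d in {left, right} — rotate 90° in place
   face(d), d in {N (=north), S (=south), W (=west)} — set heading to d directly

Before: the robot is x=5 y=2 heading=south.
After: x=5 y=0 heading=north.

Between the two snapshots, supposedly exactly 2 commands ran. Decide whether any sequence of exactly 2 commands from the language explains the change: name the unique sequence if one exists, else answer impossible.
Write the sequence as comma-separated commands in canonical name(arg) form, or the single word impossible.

key: order matters: swapping move(4) and face(N) lands elsewhere
initial: x=5 y=2 heading=south
t=1 move(4) ⇒ x=5 y=0 heading=south
t=2 face(N) ⇒ x=5 y=0 heading=north
all 49 alternatives checked — unique.

move(4), face(N)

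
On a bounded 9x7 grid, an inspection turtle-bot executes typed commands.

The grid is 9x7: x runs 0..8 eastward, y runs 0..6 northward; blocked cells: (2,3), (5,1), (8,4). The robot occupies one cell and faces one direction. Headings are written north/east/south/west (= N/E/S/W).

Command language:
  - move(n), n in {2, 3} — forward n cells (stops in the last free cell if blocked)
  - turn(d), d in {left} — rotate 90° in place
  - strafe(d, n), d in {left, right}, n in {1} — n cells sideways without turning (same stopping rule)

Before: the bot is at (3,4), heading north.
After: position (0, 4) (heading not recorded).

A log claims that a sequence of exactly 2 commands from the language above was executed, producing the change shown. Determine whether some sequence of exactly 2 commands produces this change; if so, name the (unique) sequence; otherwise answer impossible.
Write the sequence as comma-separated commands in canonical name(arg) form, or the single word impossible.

turn(left), move(3)

key: order matters: swapping turn(left) and move(3) lands elsewhere
from: at (3,4), heading north
1. turn(left) → at (3,4), heading west
2. move(3) → at (0,4), heading west
all 25 alternatives checked — unique.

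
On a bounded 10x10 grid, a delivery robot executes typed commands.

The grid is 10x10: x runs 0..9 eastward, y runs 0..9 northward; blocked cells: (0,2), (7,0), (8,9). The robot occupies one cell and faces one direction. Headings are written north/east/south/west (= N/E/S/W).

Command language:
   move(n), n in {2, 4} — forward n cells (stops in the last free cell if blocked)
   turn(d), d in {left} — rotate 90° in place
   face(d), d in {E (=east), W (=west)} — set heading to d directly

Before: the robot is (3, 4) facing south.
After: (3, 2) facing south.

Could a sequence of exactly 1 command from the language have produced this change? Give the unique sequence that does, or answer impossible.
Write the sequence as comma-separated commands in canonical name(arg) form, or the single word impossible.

key: heading stays S — the single command does not turn
from: (3, 4) facing south
[1] after move(2): (3, 2) facing south
all 5 alternatives checked — unique.

move(2)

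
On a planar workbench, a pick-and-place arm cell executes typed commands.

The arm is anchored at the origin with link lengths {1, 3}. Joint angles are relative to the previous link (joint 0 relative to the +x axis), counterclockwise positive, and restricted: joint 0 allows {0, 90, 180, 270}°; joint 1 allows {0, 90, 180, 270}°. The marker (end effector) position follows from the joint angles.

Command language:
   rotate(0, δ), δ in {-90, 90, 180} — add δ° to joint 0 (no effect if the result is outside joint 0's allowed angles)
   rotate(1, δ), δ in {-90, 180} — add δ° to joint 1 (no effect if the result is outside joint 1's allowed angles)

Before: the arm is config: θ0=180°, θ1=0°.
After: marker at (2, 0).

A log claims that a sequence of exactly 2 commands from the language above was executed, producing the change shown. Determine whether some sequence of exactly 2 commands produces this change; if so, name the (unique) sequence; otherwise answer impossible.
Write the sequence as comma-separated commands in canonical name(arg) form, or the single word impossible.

t0: config: θ0=180°, θ1=0°
[1] after rotate(1, -90): config: θ0=180°, θ1=270°
[2] after rotate(1, -90): config: θ0=180°, θ1=180°
uniquely the one of 25 2-step routes that fits.

rotate(1, -90), rotate(1, -90)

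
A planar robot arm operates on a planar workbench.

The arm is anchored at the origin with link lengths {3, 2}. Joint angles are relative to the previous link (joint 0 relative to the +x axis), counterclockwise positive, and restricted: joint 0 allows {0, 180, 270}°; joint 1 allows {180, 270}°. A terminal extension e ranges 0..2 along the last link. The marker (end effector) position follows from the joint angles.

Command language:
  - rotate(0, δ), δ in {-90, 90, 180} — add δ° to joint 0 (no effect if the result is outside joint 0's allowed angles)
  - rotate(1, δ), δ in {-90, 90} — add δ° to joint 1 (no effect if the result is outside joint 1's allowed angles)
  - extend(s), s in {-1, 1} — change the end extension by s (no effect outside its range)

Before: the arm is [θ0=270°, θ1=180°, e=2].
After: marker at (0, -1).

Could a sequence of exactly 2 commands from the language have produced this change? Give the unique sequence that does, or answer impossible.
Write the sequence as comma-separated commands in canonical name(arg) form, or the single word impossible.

start: [θ0=270°, θ1=180°, e=2]
step 1 (extend(-1)): [θ0=270°, θ1=180°, e=1]
step 2 (extend(-1)): [θ0=270°, θ1=180°, e=0]
no other 2-command option fits: unique.

extend(-1), extend(-1)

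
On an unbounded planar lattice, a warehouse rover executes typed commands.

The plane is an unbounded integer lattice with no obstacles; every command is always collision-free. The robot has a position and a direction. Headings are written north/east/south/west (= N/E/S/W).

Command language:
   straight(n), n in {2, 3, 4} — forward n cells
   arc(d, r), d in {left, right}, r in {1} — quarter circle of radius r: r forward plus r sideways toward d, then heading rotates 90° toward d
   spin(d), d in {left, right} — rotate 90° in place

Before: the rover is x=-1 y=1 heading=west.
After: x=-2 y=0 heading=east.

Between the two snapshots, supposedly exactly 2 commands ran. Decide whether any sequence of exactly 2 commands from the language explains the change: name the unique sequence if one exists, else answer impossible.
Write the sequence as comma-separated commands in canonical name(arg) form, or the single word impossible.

key: cell and facing (now E) both changed — the 2 commands mix motion and turning
begin: x=-1 y=1 heading=west
t=1 arc(left, 1) ⇒ x=-2 y=0 heading=south
t=2 spin(left) ⇒ x=-2 y=0 heading=east
all 49 alternatives checked — unique.

arc(left, 1), spin(left)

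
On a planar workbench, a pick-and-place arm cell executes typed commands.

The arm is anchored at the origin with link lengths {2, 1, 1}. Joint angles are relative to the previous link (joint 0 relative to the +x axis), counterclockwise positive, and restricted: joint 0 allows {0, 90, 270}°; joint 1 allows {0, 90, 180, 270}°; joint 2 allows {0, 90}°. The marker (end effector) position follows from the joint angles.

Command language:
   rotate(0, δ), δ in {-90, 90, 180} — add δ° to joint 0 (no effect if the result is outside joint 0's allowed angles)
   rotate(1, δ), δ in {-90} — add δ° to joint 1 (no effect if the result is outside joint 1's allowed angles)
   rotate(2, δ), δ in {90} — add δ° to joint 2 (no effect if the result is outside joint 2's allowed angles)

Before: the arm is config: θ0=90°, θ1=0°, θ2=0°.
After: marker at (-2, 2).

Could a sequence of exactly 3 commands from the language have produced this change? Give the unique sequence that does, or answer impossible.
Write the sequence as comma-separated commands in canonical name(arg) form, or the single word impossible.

t0: config: θ0=90°, θ1=0°, θ2=0°
[1] after rotate(1, -90): config: θ0=90°, θ1=270°, θ2=0°
[2] after rotate(1, -90): config: θ0=90°, θ1=180°, θ2=0°
[3] after rotate(1, -90): config: θ0=90°, θ1=90°, θ2=0°
no other 3-command option fits: unique.

rotate(1, -90), rotate(1, -90), rotate(1, -90)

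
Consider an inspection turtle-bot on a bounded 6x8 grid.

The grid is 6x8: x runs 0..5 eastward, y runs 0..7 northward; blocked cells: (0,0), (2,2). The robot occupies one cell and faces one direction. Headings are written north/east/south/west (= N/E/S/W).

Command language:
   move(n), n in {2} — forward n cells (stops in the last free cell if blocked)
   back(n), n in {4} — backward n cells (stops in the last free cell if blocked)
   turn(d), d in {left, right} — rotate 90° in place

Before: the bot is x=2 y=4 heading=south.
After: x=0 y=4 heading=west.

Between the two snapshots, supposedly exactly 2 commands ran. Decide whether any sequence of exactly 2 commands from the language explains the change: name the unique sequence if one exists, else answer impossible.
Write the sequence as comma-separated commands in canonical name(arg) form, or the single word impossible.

turn(right), move(2)

key: running move(2) before turn(right) would end elsewhere — order is forced
t0: x=2 y=4 heading=south
[1] after turn(right): x=2 y=4 heading=west
[2] after move(2): x=0 y=4 heading=west
no rival 2-sequence matches.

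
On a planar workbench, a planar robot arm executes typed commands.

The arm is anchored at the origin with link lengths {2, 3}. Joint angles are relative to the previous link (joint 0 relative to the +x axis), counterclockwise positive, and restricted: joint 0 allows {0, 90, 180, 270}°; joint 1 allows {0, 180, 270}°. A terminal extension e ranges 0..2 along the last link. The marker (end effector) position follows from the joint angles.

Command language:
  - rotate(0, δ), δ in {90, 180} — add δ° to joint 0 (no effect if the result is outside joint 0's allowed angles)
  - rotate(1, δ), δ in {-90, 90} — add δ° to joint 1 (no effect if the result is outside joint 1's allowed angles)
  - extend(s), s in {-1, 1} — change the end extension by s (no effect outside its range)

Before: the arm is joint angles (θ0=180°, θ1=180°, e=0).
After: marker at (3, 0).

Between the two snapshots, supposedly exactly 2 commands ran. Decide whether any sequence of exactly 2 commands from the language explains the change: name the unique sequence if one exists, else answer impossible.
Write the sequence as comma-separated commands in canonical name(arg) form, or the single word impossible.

from: joint angles (θ0=180°, θ1=180°, e=0)
[1] after extend(1): joint angles (θ0=180°, θ1=180°, e=1)
[2] after extend(1): joint angles (θ0=180°, θ1=180°, e=2)
all 36 alternatives checked — unique.

extend(1), extend(1)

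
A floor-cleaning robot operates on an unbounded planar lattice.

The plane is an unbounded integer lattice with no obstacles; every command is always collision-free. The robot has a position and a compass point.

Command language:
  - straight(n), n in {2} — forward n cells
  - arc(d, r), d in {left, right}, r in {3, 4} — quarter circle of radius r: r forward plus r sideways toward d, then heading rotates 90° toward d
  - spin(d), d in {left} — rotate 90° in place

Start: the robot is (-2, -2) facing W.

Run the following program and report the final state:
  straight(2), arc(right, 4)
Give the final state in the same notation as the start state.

(-8, 2) facing N

from: (-2, -2) facing W
1. straight(2) → (-4, -2) facing W
2. arc(right, 4) → (-8, 2) facing N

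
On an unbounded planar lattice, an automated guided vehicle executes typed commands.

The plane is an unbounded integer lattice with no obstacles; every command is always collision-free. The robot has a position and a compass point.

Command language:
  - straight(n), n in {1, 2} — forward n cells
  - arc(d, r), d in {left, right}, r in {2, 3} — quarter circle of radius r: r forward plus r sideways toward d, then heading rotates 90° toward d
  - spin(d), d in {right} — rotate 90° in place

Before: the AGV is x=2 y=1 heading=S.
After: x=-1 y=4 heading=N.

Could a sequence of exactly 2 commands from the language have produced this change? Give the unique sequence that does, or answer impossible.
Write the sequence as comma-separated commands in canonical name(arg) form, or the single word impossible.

key: cell and facing (now N) both changed — the 2 commands mix motion and turning
start: x=2 y=1 heading=S
1. spin(right) → x=2 y=1 heading=W
2. arc(right, 3) → x=-1 y=4 heading=N
all 49 alternatives checked — unique.

spin(right), arc(right, 3)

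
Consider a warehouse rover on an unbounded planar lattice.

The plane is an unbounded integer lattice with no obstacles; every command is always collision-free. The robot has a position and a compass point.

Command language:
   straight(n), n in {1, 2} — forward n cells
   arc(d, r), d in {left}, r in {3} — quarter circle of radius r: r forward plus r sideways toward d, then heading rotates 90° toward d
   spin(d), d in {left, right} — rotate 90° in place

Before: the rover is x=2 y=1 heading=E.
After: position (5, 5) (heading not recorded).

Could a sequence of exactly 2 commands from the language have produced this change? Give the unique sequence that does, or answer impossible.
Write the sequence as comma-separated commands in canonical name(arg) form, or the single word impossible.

key: running straight(1) before arc(left, 3) would end elsewhere — order is forced
start: x=2 y=1 heading=E
[1] after arc(left, 3): x=5 y=4 heading=N
[2] after straight(1): x=5 y=5 heading=N
no rival 2-sequence matches.

arc(left, 3), straight(1)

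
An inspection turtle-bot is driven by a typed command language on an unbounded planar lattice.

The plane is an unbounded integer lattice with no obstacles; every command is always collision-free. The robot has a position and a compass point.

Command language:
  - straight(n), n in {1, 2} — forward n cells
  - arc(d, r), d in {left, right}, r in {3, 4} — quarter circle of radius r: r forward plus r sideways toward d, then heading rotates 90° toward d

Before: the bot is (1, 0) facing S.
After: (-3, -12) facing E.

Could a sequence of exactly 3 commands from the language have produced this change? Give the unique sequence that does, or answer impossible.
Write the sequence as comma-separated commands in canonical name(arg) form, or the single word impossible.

key: cell and facing (now E) both changed — the 3 commands mix motion and turning
begin: (1, 0) facing S
[1] after arc(right, 4): (-3, -4) facing W
[2] after arc(left, 4): (-7, -8) facing S
[3] after arc(left, 4): (-3, -12) facing E
uniquely the one of 216 3-step routes that fits.

arc(right, 4), arc(left, 4), arc(left, 4)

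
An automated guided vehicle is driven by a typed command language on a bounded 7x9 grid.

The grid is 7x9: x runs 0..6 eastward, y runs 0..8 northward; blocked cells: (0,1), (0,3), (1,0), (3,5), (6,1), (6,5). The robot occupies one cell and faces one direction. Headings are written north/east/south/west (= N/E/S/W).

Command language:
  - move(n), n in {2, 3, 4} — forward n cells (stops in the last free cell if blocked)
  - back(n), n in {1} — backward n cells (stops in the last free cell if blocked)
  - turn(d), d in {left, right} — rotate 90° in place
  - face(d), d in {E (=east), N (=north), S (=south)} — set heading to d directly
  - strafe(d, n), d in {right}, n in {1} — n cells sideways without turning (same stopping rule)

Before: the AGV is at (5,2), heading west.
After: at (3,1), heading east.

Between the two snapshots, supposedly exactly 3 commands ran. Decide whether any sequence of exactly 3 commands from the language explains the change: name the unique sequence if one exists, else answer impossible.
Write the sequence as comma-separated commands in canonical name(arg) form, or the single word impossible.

key: cell and facing (now E) both changed — the 3 commands mix motion and turning
t0: at (5,2), heading west
[1] after move(2): at (3,2), heading west
[2] after face(E): at (3,2), heading east
[3] after strafe(right, 1): at (3,1), heading east
no rival 3-sequence matches.

move(2), face(E), strafe(right, 1)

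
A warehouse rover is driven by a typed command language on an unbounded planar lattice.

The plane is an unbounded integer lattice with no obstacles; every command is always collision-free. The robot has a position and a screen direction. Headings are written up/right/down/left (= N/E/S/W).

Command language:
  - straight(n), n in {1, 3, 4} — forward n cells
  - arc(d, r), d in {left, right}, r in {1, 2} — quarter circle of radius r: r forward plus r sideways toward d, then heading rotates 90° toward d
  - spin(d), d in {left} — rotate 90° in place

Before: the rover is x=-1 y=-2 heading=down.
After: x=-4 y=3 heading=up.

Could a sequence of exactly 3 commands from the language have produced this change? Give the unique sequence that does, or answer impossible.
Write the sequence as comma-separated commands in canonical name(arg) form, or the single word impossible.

key: order matters: swapping arc(right, 1) and straight(4) lands elsewhere
initial: x=-1 y=-2 heading=down
[1] after arc(right, 1): x=-2 y=-3 heading=left
[2] after arc(right, 2): x=-4 y=-1 heading=up
[3] after straight(4): x=-4 y=3 heading=up
no other 3-command option fits: unique.

arc(right, 1), arc(right, 2), straight(4)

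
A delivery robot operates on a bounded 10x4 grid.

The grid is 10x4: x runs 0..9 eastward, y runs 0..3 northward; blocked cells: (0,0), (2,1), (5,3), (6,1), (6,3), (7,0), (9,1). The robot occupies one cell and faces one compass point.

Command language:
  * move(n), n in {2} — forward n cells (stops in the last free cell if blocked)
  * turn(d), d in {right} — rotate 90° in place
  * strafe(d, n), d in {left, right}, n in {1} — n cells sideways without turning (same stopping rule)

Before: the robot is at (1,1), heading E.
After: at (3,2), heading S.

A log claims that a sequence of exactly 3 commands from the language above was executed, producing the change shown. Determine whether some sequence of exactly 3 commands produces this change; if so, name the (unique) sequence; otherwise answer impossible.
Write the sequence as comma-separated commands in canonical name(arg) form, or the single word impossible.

strafe(left, 1), move(2), turn(right)

key: position moved to (3,2) AND the heading swung to S — translation plus rotation needed
begin: at (1,1), heading E
step 1 (strafe(left, 1)): at (1,2), heading E
step 2 (move(2)): at (3,2), heading E
step 3 (turn(right)): at (3,2), heading S
all 64 alternatives checked — unique.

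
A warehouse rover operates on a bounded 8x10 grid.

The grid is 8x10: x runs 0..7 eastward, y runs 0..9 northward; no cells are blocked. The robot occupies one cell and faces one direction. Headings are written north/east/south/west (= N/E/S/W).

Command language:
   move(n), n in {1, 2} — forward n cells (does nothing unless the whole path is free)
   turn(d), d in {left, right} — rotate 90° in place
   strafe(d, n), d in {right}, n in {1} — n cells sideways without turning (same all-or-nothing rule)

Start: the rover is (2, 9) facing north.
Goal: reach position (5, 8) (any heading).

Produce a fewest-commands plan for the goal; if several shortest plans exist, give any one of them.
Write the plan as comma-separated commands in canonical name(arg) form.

start: (2, 9) facing north
step 1 (turn(right)): (2, 9) facing east
step 2 (strafe(right, 1)): (2, 8) facing east
step 3 (move(2)): (4, 8) facing east
step 4 (move(1)): (5, 8) facing east
no 3-step plan works, so 4 is optimal.

turn(right), strafe(right, 1), move(2), move(1)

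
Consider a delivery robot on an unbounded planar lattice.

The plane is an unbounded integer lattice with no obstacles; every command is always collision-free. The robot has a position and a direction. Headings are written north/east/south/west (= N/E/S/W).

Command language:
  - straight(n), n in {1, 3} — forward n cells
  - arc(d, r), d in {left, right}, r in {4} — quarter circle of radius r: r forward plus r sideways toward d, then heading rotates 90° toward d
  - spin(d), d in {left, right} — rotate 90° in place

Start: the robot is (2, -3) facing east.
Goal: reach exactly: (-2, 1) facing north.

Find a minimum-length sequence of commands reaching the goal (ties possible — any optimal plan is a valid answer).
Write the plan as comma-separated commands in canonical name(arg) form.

from: (2, -3) facing east
t=1 spin(left) ⇒ (2, -3) facing north
t=2 spin(left) ⇒ (2, -3) facing west
t=3 arc(right, 4) ⇒ (-2, 1) facing north
minimal: 3 command(s), checked below 3.

spin(left), spin(left), arc(right, 4)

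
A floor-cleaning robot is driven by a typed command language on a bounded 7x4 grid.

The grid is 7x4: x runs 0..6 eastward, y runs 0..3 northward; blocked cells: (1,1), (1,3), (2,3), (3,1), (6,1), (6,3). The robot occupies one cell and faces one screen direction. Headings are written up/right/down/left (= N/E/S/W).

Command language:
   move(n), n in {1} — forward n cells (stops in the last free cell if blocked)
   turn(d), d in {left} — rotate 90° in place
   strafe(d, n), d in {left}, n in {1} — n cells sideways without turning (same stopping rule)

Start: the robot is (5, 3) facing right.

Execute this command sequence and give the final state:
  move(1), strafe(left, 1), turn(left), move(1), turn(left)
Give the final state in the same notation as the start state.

t0: (5, 3) facing right
step 1 (move(1)): (5, 3) facing right
step 2 (strafe(left, 1)): (5, 3) facing right
step 3 (turn(left)): (5, 3) facing up
step 4 (move(1)): (5, 3) facing up
step 5 (turn(left)): (5, 3) facing left

(5, 3) facing left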